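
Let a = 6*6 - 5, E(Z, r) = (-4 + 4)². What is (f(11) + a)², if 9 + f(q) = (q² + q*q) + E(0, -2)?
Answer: 69696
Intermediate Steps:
E(Z, r) = 0 (E(Z, r) = 0² = 0)
f(q) = -9 + 2*q² (f(q) = -9 + ((q² + q*q) + 0) = -9 + ((q² + q²) + 0) = -9 + (2*q² + 0) = -9 + 2*q²)
a = 31 (a = 36 - 5 = 31)
(f(11) + a)² = ((-9 + 2*11²) + 31)² = ((-9 + 2*121) + 31)² = ((-9 + 242) + 31)² = (233 + 31)² = 264² = 69696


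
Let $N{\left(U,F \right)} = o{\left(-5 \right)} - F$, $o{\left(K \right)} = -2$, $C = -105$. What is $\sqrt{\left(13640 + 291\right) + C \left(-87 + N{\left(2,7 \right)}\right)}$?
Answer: $\sqrt{24011} \approx 154.95$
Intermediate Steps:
$N{\left(U,F \right)} = -2 - F$
$\sqrt{\left(13640 + 291\right) + C \left(-87 + N{\left(2,7 \right)}\right)} = \sqrt{\left(13640 + 291\right) - 105 \left(-87 - 9\right)} = \sqrt{13931 - 105 \left(-87 - 9\right)} = \sqrt{13931 - -10080} = \sqrt{13931 + 10080} = \sqrt{24011}$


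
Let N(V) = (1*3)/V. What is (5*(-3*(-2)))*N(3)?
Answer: 30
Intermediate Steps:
N(V) = 3/V
(5*(-3*(-2)))*N(3) = (5*(-3*(-2)))*(3/3) = (5*6)*(3*(1/3)) = 30*1 = 30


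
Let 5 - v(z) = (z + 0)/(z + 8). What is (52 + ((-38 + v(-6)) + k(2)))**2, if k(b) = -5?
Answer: 289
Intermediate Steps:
v(z) = 5 - z/(8 + z) (v(z) = 5 - (z + 0)/(z + 8) = 5 - z/(8 + z))
(52 + ((-38 + v(-6)) + k(2)))**2 = (52 + ((-38 + 4*(10 - 6)/(8 - 6)) - 5))**2 = (52 + ((-38 + 4*4/2) - 5))**2 = (52 + ((-38 + 4*(1/2)*4) - 5))**2 = (52 + ((-38 + 8) - 5))**2 = (52 + (-30 - 5))**2 = (52 - 35)**2 = 17**2 = 289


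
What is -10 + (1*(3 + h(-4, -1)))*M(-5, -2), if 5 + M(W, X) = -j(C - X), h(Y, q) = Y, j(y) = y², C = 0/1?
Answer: -1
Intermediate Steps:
C = 0 (C = 0*1 = 0)
M(W, X) = -5 - X² (M(W, X) = -5 - (0 - X)² = -5 - (-X)² = -5 - X²)
-10 + (1*(3 + h(-4, -1)))*M(-5, -2) = -10 + (1*(3 - 4))*(-5 - 1*(-2)²) = -10 + (1*(-1))*(-5 - 1*4) = -10 - (-5 - 4) = -10 - 1*(-9) = -10 + 9 = -1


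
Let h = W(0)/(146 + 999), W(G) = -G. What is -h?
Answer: 0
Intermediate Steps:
h = 0 (h = (-1*0)/(146 + 999) = 0/1145 = 0*(1/1145) = 0)
-h = -1*0 = 0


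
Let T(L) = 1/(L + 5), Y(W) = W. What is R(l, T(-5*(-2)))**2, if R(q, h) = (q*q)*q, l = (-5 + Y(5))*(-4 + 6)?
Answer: 0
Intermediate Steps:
T(L) = 1/(5 + L)
l = 0 (l = (-5 + 5)*(-4 + 6) = 0*2 = 0)
R(q, h) = q**3 (R(q, h) = q**2*q = q**3)
R(l, T(-5*(-2)))**2 = (0**3)**2 = 0**2 = 0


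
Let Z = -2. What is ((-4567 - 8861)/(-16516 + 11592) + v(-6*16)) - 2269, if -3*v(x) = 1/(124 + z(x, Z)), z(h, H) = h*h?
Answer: -78169692871/34492620 ≈ -2266.3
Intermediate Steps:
z(h, H) = h²
v(x) = -1/(3*(124 + x²))
((-4567 - 8861)/(-16516 + 11592) + v(-6*16)) - 2269 = ((-4567 - 8861)/(-16516 + 11592) - 1/(372 + 3*(-6*16)²)) - 2269 = (-13428/(-4924) - 1/(372 + 3*(-96)²)) - 2269 = (-13428*(-1/4924) - 1/(372 + 3*9216)) - 2269 = (3357/1231 - 1/(372 + 27648)) - 2269 = (3357/1231 - 1/28020) - 2269 = 94061909/34492620 - 2269 = -78169692871/34492620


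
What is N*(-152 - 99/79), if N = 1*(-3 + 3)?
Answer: 0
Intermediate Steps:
N = 0 (N = 1*0 = 0)
N*(-152 - 99/79) = 0*(-152 - 99/79) = 0*(-12107/79) = 0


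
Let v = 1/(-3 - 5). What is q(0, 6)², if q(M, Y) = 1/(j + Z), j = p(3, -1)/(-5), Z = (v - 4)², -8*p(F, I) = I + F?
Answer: 102400/29822521 ≈ 0.0034336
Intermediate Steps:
p(F, I) = -F/8 - I/8 (p(F, I) = -(I + F)/8 = -(F + I)/8 = -F/8 - I/8)
v = -⅛ (v = 1/(-8) = -⅛ ≈ -0.12500)
Z = 1089/64 (Z = (-⅛ - 4)² = (-33/8)² = 1089/64 ≈ 17.016)
j = 1/20 (j = (-⅛*3 - ⅛*(-1))/(-5) = (-3/8 + ⅛)*(-⅕) = -¼*(-⅕) = 1/20 ≈ 0.050000)
q(M, Y) = 320/5461 (q(M, Y) = 1/(1/20 + 1089/64) = 1/(5461/320) = 320/5461)
q(0, 6)² = (320/5461)² = 102400/29822521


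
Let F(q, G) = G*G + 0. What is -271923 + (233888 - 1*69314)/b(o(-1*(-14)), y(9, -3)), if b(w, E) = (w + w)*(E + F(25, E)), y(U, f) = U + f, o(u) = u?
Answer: -53269479/196 ≈ -2.7178e+5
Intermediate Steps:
F(q, G) = G² (F(q, G) = G² + 0 = G²)
b(w, E) = 2*w*(E + E²) (b(w, E) = (w + w)*(E + E²) = (2*w)*(E + E²) = 2*w*(E + E²))
-271923 + (233888 - 1*69314)/b(o(-1*(-14)), y(9, -3)) = -271923 + (233888 - 1*69314)/((2*(9 - 3)*(-1*(-14))*(1 + (9 - 3)))) = -271923 + (233888 - 69314)/((2*6*14*(1 + 6))) = -271923 + 164574/((2*6*14*7)) = -271923 + 164574/1176 = -271923 + 164574*(1/1176) = -271923 + 27429/196 = -53269479/196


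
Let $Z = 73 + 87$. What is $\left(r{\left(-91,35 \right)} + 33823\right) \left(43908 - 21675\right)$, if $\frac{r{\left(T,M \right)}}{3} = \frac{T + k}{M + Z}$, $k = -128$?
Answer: $\frac{48874270308}{65} \approx 7.5191 \cdot 10^{8}$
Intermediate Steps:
$Z = 160$
$r{\left(T,M \right)} = \frac{3 \left(-128 + T\right)}{160 + M}$ ($r{\left(T,M \right)} = 3 \frac{T - 128}{M + 160} = 3 \frac{-128 + T}{160 + M} = \frac{3 \left(-128 + T\right)}{160 + M}$)
$\left(r{\left(-91,35 \right)} + 33823\right) \left(43908 - 21675\right) = \left(\frac{3 \left(-128 - 91\right)}{160 + 35} + 33823\right) \left(43908 - 21675\right) = \left(3 \cdot \frac{1}{195} \left(-219\right) + 33823\right) 22233 = \left(- \frac{219}{65} + 33823\right) 22233 = \frac{2198276}{65} \cdot 22233 = \frac{48874270308}{65}$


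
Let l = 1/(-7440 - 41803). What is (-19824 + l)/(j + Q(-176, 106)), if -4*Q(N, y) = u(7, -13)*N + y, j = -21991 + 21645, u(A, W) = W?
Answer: 1952386466/93020027 ≈ 20.989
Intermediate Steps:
j = -346
Q(N, y) = -y/4 + 13*N/4 (Q(N, y) = -(-13*N + y)/4 = -(y - 13*N)/4 = -y/4 + 13*N/4)
l = -1/49243 (l = 1/(-49243) = -1/49243 ≈ -2.0307e-5)
(-19824 + l)/(j + Q(-176, 106)) = (-19824 - 1/49243)/(-346 + (-1/4*106 + (13/4)*(-176))) = -976193233/(49243*(-346 + (-53/2 - 572))) = -976193233/(49243*(-346 - 1197/2)) = -976193233/(49243*(-1889/2)) = -976193233/49243*(-2/1889) = 1952386466/93020027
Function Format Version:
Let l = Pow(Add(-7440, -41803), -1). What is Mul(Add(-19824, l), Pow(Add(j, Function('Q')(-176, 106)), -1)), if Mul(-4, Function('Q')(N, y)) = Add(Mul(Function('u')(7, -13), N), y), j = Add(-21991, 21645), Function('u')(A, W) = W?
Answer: Rational(1952386466, 93020027) ≈ 20.989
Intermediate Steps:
j = -346
Function('Q')(N, y) = Add(Mul(Rational(-1, 4), y), Mul(Rational(13, 4), N)) (Function('Q')(N, y) = Mul(Rational(-1, 4), Add(Mul(-13, N), y)) = Mul(Rational(-1, 4), Add(y, Mul(-13, N))) = Add(Mul(Rational(-1, 4), y), Mul(Rational(13, 4), N)))
l = Rational(-1, 49243) (l = Pow(-49243, -1) = Rational(-1, 49243) ≈ -2.0307e-5)
Mul(Add(-19824, l), Pow(Add(j, Function('Q')(-176, 106)), -1)) = Mul(Add(-19824, Rational(-1, 49243)), Pow(Add(-346, Add(Mul(Rational(-1, 4), 106), Mul(Rational(13, 4), -176))), -1)) = Mul(Rational(-976193233, 49243), Pow(Add(-346, Add(Rational(-53, 2), -572)), -1)) = Mul(Rational(-976193233, 49243), Pow(Add(-346, Rational(-1197, 2)), -1)) = Mul(Rational(-976193233, 49243), Pow(Rational(-1889, 2), -1)) = Mul(Rational(-976193233, 49243), Rational(-2, 1889)) = Rational(1952386466, 93020027)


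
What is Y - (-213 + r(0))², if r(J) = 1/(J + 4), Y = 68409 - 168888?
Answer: -2331865/16 ≈ -1.4574e+5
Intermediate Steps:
Y = -100479
r(J) = 1/(4 + J)
Y - (-213 + r(0))² = -100479 - (-213 + 1/(4 + 0))² = -100479 - (-213 + 1/4)² = -100479 - (-213 + ¼)² = -100479 - (-851/4)² = -100479 - 1*724201/16 = -100479 - 724201/16 = -2331865/16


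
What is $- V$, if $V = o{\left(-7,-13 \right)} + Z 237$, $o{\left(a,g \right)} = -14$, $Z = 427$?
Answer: $-101185$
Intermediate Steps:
$V = 101185$ ($V = -14 + 427 \cdot 237 = -14 + 101199 = 101185$)
$- V = \left(-1\right) 101185 = -101185$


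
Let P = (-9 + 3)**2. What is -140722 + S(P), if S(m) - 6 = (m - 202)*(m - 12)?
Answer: -144700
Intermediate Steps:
P = 36 (P = (-6)**2 = 36)
S(m) = 6 + (-202 + m)*(-12 + m) (S(m) = 6 + (m - 202)*(m - 12) = 6 + (-202 + m)*(-12 + m))
-140722 + S(P) = -140722 + (2430 + 36**2 - 214*36) = -140722 + (2430 + 1296 - 7704) = -140722 - 3978 = -144700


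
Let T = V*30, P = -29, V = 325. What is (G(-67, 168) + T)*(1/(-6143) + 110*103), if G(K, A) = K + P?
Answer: 671920224606/6143 ≈ 1.0938e+8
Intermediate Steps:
T = 9750 (T = 325*30 = 9750)
G(K, A) = -29 + K (G(K, A) = K - 29 = -29 + K)
(G(-67, 168) + T)*(1/(-6143) + 110*103) = ((-29 - 67) + 9750)*(1/(-6143) + 110*103) = (-96 + 9750)*(-1/6143 + 11330) = 9654*(69600189/6143) = 671920224606/6143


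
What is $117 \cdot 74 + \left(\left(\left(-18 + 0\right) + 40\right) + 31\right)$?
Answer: $8711$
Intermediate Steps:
$117 \cdot 74 + \left(\left(\left(-18 + 0\right) + 40\right) + 31\right) = 8658 + \left(\left(-18 + 40\right) + 31\right) = 8658 + \left(22 + 31\right) = 8658 + 53 = 8711$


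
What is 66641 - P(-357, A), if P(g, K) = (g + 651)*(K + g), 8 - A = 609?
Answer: 348293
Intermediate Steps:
A = -601 (A = 8 - 1*609 = 8 - 609 = -601)
P(g, K) = (651 + g)*(K + g)
66641 - P(-357, A) = 66641 - ((-357)**2 + 651*(-601) + 651*(-357) - 601*(-357)) = 66641 - (127449 - 391251 - 232407 + 214557) = 66641 - 1*(-281652) = 66641 + 281652 = 348293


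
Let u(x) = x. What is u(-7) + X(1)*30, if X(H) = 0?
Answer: -7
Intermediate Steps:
u(-7) + X(1)*30 = -7 + 0*30 = -7 + 0 = -7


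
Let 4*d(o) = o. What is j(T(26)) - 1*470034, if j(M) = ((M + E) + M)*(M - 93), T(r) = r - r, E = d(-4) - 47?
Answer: -465570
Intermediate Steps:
d(o) = o/4
E = -48 (E = (1/4)*(-4) - 47 = -1 - 47 = -48)
T(r) = 0
j(M) = (-93 + M)*(-48 + 2*M) (j(M) = ((M - 48) + M)*(M - 93) = ((-48 + M) + M)*(-93 + M) = (-48 + 2*M)*(-93 + M) = (-93 + M)*(-48 + 2*M))
j(T(26)) - 1*470034 = (4464 - 234*0 + 2*0**2) - 1*470034 = (4464 + 0 + 2*0) - 470034 = (4464 + 0 + 0) - 470034 = 4464 - 470034 = -465570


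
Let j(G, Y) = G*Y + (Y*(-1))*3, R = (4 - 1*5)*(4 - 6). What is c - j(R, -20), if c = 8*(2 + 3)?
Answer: 20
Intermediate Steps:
R = 2 (R = (4 - 5)*(-2) = -1*(-2) = 2)
j(G, Y) = -3*Y + G*Y (j(G, Y) = G*Y - Y*3 = G*Y - 3*Y = -3*Y + G*Y)
c = 40 (c = 8*5 = 40)
c - j(R, -20) = 40 - (-20)*(-3 + 2) = 40 - (-20)*(-1) = 40 - 1*20 = 40 - 20 = 20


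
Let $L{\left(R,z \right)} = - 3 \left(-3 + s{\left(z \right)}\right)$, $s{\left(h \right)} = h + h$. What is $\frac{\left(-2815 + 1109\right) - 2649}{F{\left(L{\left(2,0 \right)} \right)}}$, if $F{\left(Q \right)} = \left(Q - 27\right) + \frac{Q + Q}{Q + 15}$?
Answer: $\frac{17420}{69} \approx 252.46$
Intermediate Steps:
$s{\left(h \right)} = 2 h$
$L{\left(R,z \right)} = 9 - 6 z$ ($L{\left(R,z \right)} = - 3 \left(-3 + 2 z\right) = 9 - 6 z$)
$F{\left(Q \right)} = -27 + Q + \frac{2 Q}{15 + Q}$ ($F{\left(Q \right)} = \left(-27 + Q\right) + \frac{2 Q}{15 + Q} = -27 + Q + \frac{2 Q}{15 + Q}$)
$\frac{\left(-2815 + 1109\right) - 2649}{F{\left(L{\left(2,0 \right)} \right)}} = \frac{\left(-2815 + 1109\right) - 2649}{\frac{1}{15 + \left(9 - 0\right)} \left(-405 + \left(9 - 0\right)^{2} - 10 \left(9 - 0\right)\right)} = \frac{-1706 - 2649}{\frac{1}{15 + \left(9 + 0\right)} \left(-405 + \left(9 + 0\right)^{2} - 10 \left(9 + 0\right)\right)} = - \frac{4355}{\frac{1}{15 + 9} \left(-405 + 9^{2} - 90\right)} = - \frac{4355}{\frac{1}{24} \left(-405 + 81 - 90\right)} = - \frac{4355}{\frac{1}{24} \left(-414\right)} = - \frac{4355}{- \frac{69}{4}} = \left(-4355\right) \left(- \frac{4}{69}\right) = \frac{17420}{69}$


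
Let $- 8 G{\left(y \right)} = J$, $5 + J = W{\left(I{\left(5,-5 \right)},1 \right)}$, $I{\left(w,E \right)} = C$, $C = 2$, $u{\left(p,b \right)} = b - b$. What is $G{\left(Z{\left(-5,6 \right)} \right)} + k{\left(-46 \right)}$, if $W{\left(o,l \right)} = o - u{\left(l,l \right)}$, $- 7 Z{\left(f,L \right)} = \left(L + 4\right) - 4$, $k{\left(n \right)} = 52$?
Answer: $\frac{419}{8} \approx 52.375$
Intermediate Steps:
$u{\left(p,b \right)} = 0$
$I{\left(w,E \right)} = 2$
$Z{\left(f,L \right)} = - \frac{L}{7}$ ($Z{\left(f,L \right)} = - \frac{\left(L + 4\right) - 4}{7} = - \frac{\left(4 + L\right) - 4}{7} = - \frac{L}{7}$)
$W{\left(o,l \right)} = o$ ($W{\left(o,l \right)} = o - 0 = o + 0 = o$)
$J = -3$ ($J = -5 + 2 = -3$)
$G{\left(y \right)} = \frac{3}{8}$ ($G{\left(y \right)} = \left(- \frac{1}{8}\right) \left(-3\right) = \frac{3}{8}$)
$G{\left(Z{\left(-5,6 \right)} \right)} + k{\left(-46 \right)} = \frac{3}{8} + 52 = \frac{419}{8}$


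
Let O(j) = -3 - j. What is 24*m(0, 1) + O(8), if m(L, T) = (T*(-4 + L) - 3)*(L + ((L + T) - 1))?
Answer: -11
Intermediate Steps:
m(L, T) = (-3 + T*(-4 + L))*(-1 + T + 2*L) (m(L, T) = (-3 + T*(-4 + L))*(L + (-1 + L + T)) = (-3 + T*(-4 + L))*(-1 + T + 2*L))
24*m(0, 1) + O(8) = 24*(3 + 1 - 6*0 - 4*1² + 0*1² - 9*0*1 + 2*1*0²) + (-3 - 1*8) = 24*(3 + 1 + 0 - 4*1 + 0*1 + 0 + 2*1*0) + (-3 - 8) = 24*(3 + 1 + 0 - 4 + 0 + 0 + 0) - 11 = 24*0 - 11 = 0 - 11 = -11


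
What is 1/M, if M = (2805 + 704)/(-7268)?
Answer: -7268/3509 ≈ -2.0712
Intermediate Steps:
M = -3509/7268 (M = 3509*(-1/7268) = -3509/7268 ≈ -0.48280)
1/M = 1/(-3509/7268) = -7268/3509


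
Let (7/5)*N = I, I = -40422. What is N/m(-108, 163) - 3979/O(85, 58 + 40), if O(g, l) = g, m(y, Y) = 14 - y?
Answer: -10288708/36295 ≈ -283.47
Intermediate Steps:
N = -202110/7 (N = (5/7)*(-40422) = -202110/7 ≈ -28873.)
N/m(-108, 163) - 3979/O(85, 58 + 40) = -202110/(7*(14 - 1*(-108))) - 3979/85 = -202110/(7*(14 + 108)) - 3979*1/85 = -202110/7/122 - 3979/85 = -202110/7*1/122 - 3979/85 = -101055/427 - 3979/85 = -10288708/36295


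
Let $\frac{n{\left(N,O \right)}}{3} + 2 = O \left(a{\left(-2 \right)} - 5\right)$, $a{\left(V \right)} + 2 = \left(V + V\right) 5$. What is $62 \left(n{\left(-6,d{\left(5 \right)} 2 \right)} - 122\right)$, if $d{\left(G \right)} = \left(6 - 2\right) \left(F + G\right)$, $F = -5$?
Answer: $-7936$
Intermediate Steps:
$d{\left(G \right)} = -20 + 4 G$ ($d{\left(G \right)} = \left(6 - 2\right) \left(-5 + G\right) = 4 \left(-5 + G\right) = -20 + 4 G$)
$a{\left(V \right)} = -2 + 10 V$ ($a{\left(V \right)} = -2 + \left(V + V\right) 5 = -2 + 2 V 5 = -2 + 10 V$)
$n{\left(N,O \right)} = -6 - 81 O$ ($n{\left(N,O \right)} = -6 + 3 O \left(\left(-2 + 10 \left(-2\right)\right) - 5\right) = -6 + 3 O \left(\left(-2 - 20\right) - 5\right) = -6 + 3 O \left(-22 - 5\right) = -6 + 3 O \left(-27\right) = -6 + 3 \left(- 27 O\right) = -6 - 81 O$)
$62 \left(n{\left(-6,d{\left(5 \right)} 2 \right)} - 122\right) = 62 \left(\left(-6 - 81 \left(-20 + 4 \cdot 5\right) 2\right) - 122\right) = 62 \left(\left(-6 - 81 \left(-20 + 20\right) 2\right) - 122\right) = 62 \left(\left(-6 - 81 \cdot 0 \cdot 2\right) - 122\right) = 62 \left(\left(-6 - 0\right) - 122\right) = 62 \left(\left(-6 + 0\right) - 122\right) = 62 \left(-6 - 122\right) = 62 \left(-128\right) = -7936$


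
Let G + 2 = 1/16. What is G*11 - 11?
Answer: -517/16 ≈ -32.313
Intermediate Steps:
G = -31/16 (G = -2 + 1/16 = -31/16 ≈ -1.9375)
G*11 - 11 = -31/16*11 - 11 = -341/16 - 11 = -517/16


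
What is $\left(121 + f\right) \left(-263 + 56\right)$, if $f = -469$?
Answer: $72036$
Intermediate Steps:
$\left(121 + f\right) \left(-263 + 56\right) = \left(121 - 469\right) \left(-263 + 56\right) = \left(-348\right) \left(-207\right) = 72036$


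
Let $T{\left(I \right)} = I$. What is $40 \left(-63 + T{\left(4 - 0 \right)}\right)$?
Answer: $-2360$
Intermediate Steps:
$40 \left(-63 + T{\left(4 - 0 \right)}\right) = 40 \left(-63 + \left(4 - 0\right)\right) = 40 \left(-63 + \left(4 + 0\right)\right) = 40 \left(-63 + 4\right) = 40 \left(-59\right) = -2360$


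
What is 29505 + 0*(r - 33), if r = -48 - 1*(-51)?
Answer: 29505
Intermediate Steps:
r = 3 (r = -48 + 51 = 3)
29505 + 0*(r - 33) = 29505 + 0*(3 - 33) = 29505 + 0*(-30) = 29505 + 0 = 29505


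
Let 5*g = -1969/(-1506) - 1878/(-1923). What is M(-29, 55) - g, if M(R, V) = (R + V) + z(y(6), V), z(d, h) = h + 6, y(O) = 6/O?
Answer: 83544125/965346 ≈ 86.543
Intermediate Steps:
z(d, h) = 6 + h
g = 440977/965346 (g = (-1969/(-1506) - 1878/(-1923))/5 = (-1969*(-1/1506) - 1878*(-1/1923))/5 = (1969/1506 + 626/641)/5 = (⅕)*(2204885/965346) = 440977/965346 ≈ 0.45681)
M(R, V) = 6 + R + 2*V (M(R, V) = (R + V) + (6 + V) = 6 + R + 2*V)
M(-29, 55) - g = (6 - 29 + 2*55) - 1*440977/965346 = (6 - 29 + 110) - 440977/965346 = 87 - 440977/965346 = 83544125/965346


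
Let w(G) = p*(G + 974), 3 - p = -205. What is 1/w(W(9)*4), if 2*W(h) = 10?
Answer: 1/206752 ≈ 4.8367e-6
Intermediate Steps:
p = 208 (p = 3 - 1*(-205) = 3 + 205 = 208)
W(h) = 5 (W(h) = (½)*10 = 5)
w(G) = 202592 + 208*G (w(G) = 208*(G + 974) = 208*(974 + G) = 202592 + 208*G)
1/w(W(9)*4) = 1/(202592 + 208*(5*4)) = 1/(202592 + 208*20) = 1/(202592 + 4160) = 1/206752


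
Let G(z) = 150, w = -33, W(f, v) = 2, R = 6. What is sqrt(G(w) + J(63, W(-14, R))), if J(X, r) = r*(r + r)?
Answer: sqrt(158) ≈ 12.570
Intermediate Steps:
J(X, r) = 2*r**2 (J(X, r) = r*(2*r) = 2*r**2)
sqrt(G(w) + J(63, W(-14, R))) = sqrt(150 + 2*2**2) = sqrt(150 + 2*4) = sqrt(150 + 8) = sqrt(158)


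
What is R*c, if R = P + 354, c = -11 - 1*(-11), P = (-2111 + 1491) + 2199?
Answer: 0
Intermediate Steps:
P = 1579 (P = -620 + 2199 = 1579)
c = 0 (c = -11 + 11 = 0)
R = 1933 (R = 1579 + 354 = 1933)
R*c = 1933*0 = 0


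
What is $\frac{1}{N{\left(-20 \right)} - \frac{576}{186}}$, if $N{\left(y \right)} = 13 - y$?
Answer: $\frac{31}{927} \approx 0.033441$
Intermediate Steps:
$\frac{1}{N{\left(-20 \right)} - \frac{576}{186}} = \frac{1}{\left(13 - -20\right) - \frac{576}{186}} = \frac{1}{\left(13 + 20\right) - \frac{96}{31}} = \frac{1}{33 - \frac{96}{31}} = \frac{1}{\frac{927}{31}} = \frac{31}{927}$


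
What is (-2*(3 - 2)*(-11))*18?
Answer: 396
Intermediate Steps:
(-2*(3 - 2)*(-11))*18 = (-2*1*(-11))*18 = -2*(-11)*18 = 22*18 = 396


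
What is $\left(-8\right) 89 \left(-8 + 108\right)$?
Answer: $-71200$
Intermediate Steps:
$\left(-8\right) 89 \left(-8 + 108\right) = \left(-712\right) 100 = -71200$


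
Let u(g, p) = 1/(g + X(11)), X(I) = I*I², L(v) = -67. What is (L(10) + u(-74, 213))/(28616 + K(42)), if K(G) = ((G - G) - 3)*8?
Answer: -42109/17970072 ≈ -0.0023433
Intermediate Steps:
X(I) = I³
K(G) = -24 (K(G) = (0 - 3)*8 = -3*8 = -24)
u(g, p) = 1/(1331 + g) (u(g, p) = 1/(g + 11³) = 1/(g + 1331) = 1/(1331 + g))
(L(10) + u(-74, 213))/(28616 + K(42)) = (-67 + 1/(1331 - 74))/(28616 - 24) = (-67 + 1/1257)/28592 = (-67 + 1/1257)*(1/28592) = -84218/1257*1/28592 = -42109/17970072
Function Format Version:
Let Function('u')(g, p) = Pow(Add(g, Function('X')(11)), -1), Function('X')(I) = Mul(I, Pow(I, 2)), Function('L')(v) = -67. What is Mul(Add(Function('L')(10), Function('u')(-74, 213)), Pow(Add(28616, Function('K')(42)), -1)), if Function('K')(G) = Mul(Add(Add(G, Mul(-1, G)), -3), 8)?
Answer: Rational(-42109, 17970072) ≈ -0.0023433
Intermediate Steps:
Function('X')(I) = Pow(I, 3)
Function('K')(G) = -24 (Function('K')(G) = Mul(Add(0, -3), 8) = Mul(-3, 8) = -24)
Function('u')(g, p) = Pow(Add(1331, g), -1) (Function('u')(g, p) = Pow(Add(g, Pow(11, 3)), -1) = Pow(Add(g, 1331), -1) = Pow(Add(1331, g), -1))
Mul(Add(Function('L')(10), Function('u')(-74, 213)), Pow(Add(28616, Function('K')(42)), -1)) = Mul(Add(-67, Pow(Add(1331, -74), -1)), Pow(Add(28616, -24), -1)) = Mul(Add(-67, Pow(1257, -1)), Pow(28592, -1)) = Mul(Add(-67, Rational(1, 1257)), Rational(1, 28592)) = Mul(Rational(-84218, 1257), Rational(1, 28592)) = Rational(-42109, 17970072)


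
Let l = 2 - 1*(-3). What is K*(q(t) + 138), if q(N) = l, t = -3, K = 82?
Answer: 11726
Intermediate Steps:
l = 5 (l = 2 + 3 = 5)
q(N) = 5
K*(q(t) + 138) = 82*(5 + 138) = 82*143 = 11726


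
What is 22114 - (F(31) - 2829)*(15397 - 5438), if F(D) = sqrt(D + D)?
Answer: 28196125 - 9959*sqrt(62) ≈ 2.8118e+7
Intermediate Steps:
F(D) = sqrt(2)*sqrt(D) (F(D) = sqrt(2*D) = sqrt(2)*sqrt(D))
22114 - (F(31) - 2829)*(15397 - 5438) = 22114 - (sqrt(2)*sqrt(31) - 2829)*(15397 - 5438) = 22114 - (sqrt(62) - 2829)*9959 = 22114 - (-2829 + sqrt(62))*9959 = 22114 - (-28174011 + 9959*sqrt(62)) = 22114 + (28174011 - 9959*sqrt(62)) = 28196125 - 9959*sqrt(62)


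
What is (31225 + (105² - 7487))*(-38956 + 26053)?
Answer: -448546989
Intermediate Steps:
(31225 + (105² - 7487))*(-38956 + 26053) = (31225 + (11025 - 7487))*(-12903) = (31225 + 3538)*(-12903) = 34763*(-12903) = -448546989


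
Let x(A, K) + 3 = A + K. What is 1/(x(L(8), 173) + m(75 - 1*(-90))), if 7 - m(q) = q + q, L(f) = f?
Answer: -1/145 ≈ -0.0068966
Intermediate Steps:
m(q) = 7 - 2*q (m(q) = 7 - (q + q) = 7 - 2*q)
x(A, K) = -3 + A + K (x(A, K) = -3 + (A + K) = -3 + A + K)
1/(x(L(8), 173) + m(75 - 1*(-90))) = 1/((-3 + 8 + 173) + (7 - 2*(75 - 1*(-90)))) = 1/(178 + (7 - 2*(75 + 90))) = 1/(178 + (7 - 2*165)) = 1/(178 + (7 - 330)) = 1/(178 - 323) = 1/(-145) = -1/145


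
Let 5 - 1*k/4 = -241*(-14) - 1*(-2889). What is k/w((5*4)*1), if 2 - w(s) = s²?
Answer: 12516/199 ≈ 62.894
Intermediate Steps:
w(s) = 2 - s²
k = -25032 (k = 20 - 4*(-241*(-14) - 1*(-2889)) = 20 - 4*(3374 + 2889) = 20 - 4*6263 = 20 - 25052 = -25032)
k/w((5*4)*1) = -25032/(2 - ((5*4)*1)²) = -25032/(2 - (20*1)²) = -25032/(2 - 1*20²) = -25032/(2 - 1*400) = -25032/(2 - 400) = -25032/(-398) = -25032*(-1/398) = 12516/199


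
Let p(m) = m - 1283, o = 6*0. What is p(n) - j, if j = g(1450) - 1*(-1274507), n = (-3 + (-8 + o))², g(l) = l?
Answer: -1277119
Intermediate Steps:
o = 0
n = 121 (n = (-3 + (-8 + 0))² = (-3 - 8)² = (-11)² = 121)
p(m) = -1283 + m
j = 1275957 (j = 1450 - 1*(-1274507) = 1450 + 1274507 = 1275957)
p(n) - j = (-1283 + 121) - 1*1275957 = -1162 - 1275957 = -1277119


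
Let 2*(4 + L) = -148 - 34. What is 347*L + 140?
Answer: -32825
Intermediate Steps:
L = -95 (L = -4 + (-148 - 34)/2 = -4 + (½)*(-182) = -4 - 91 = -95)
347*L + 140 = 347*(-95) + 140 = -32965 + 140 = -32825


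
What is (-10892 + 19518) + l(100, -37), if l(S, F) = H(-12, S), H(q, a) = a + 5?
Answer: 8731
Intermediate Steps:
H(q, a) = 5 + a
l(S, F) = 5 + S
(-10892 + 19518) + l(100, -37) = (-10892 + 19518) + (5 + 100) = 8626 + 105 = 8731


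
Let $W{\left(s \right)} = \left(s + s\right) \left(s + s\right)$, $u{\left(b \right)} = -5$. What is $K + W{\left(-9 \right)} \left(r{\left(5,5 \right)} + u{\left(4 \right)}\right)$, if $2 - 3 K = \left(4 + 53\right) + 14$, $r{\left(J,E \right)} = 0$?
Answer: $-1643$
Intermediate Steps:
$W{\left(s \right)} = 4 s^{2}$ ($W{\left(s \right)} = 2 s 2 s = 4 s^{2}$)
$K = -23$ ($K = \frac{2}{3} - \frac{\left(4 + 53\right) + 14}{3} = \frac{2}{3} - \frac{57 + 14}{3} = \frac{2}{3} - \frac{71}{3} = -23$)
$K + W{\left(-9 \right)} \left(r{\left(5,5 \right)} + u{\left(4 \right)}\right) = -23 + 4 \left(-9\right)^{2} \left(0 - 5\right) = -23 + 4 \cdot 81 \left(-5\right) = -23 + 324 \left(-5\right) = -23 - 1620 = -1643$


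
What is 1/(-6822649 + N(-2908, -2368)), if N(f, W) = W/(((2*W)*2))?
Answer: -4/27290595 ≈ -1.4657e-7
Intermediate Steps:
N(f, W) = ¼ (N(f, W) = W/((4*W)) = W*(1/(4*W)) = ¼)
1/(-6822649 + N(-2908, -2368)) = 1/(-6822649 + ¼) = 1/(-27290595/4) = -4/27290595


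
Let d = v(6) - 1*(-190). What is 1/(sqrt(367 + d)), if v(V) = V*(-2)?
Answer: sqrt(545)/545 ≈ 0.042835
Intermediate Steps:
v(V) = -2*V
d = 178 (d = -2*6 - 1*(-190) = -12 + 190 = 178)
1/(sqrt(367 + d)) = 1/(sqrt(367 + 178)) = 1/(sqrt(545)) = sqrt(545)/545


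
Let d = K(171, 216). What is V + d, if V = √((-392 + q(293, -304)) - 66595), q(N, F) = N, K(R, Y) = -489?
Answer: -489 + I*√66694 ≈ -489.0 + 258.25*I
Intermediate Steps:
d = -489
V = I*√66694 (V = √((-392 + 293) - 66595) = √(-99 - 66595) = √(-66694) = I*√66694 ≈ 258.25*I)
V + d = I*√66694 - 489 = -489 + I*√66694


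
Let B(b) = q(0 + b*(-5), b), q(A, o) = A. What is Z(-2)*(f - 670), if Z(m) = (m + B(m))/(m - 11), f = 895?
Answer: -1800/13 ≈ -138.46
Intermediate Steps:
B(b) = -5*b (B(b) = 0 + b*(-5) = 0 - 5*b = -5*b)
Z(m) = -4*m/(-11 + m) (Z(m) = (m - 5*m)/(m - 11) = (-4*m)/(-11 + m) = -4*m/(-11 + m))
Z(-2)*(f - 670) = (-4*(-2)/(-11 - 2))*(895 - 670) = -4*(-2)/(-13)*225 = -4*(-2)*(-1/13)*225 = -8/13*225 = -1800/13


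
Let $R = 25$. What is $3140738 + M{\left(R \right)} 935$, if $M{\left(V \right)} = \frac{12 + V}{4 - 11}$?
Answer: $\frac{21950571}{7} \approx 3.1358 \cdot 10^{6}$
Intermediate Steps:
$M{\left(V \right)} = - \frac{12}{7} - \frac{V}{7}$ ($M{\left(V \right)} = \frac{12 + V}{-7} = \left(12 + V\right) \left(- \frac{1}{7}\right) = - \frac{12}{7} - \frac{V}{7}$)
$3140738 + M{\left(R \right)} 935 = 3140738 + \left(- \frac{12}{7} - \frac{25}{7}\right) 935 = 3140738 - \frac{34595}{7} = \frac{21950571}{7}$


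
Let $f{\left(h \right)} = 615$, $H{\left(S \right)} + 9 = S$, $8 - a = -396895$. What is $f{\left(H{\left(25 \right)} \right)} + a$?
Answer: $397518$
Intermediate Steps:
$a = 396903$ ($a = 8 - -396895 = 8 + 396895 = 396903$)
$H{\left(S \right)} = -9 + S$
$f{\left(H{\left(25 \right)} \right)} + a = 615 + 396903 = 397518$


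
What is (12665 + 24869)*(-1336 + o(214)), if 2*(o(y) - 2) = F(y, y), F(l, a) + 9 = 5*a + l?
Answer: -26142431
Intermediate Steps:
F(l, a) = -9 + l + 5*a (F(l, a) = -9 + (5*a + l) = -9 + (l + 5*a) = -9 + l + 5*a)
o(y) = -5/2 + 3*y (o(y) = 2 + (-9 + y + 5*y)/2 = 2 + (-9 + 6*y)/2 = 2 + (-9/2 + 3*y) = -5/2 + 3*y)
(12665 + 24869)*(-1336 + o(214)) = (12665 + 24869)*(-1336 + (-5/2 + 3*214)) = 37534*(-1336 + (-5/2 + 642)) = 37534*(-1336 + 1279/2) = 37534*(-1393/2) = -26142431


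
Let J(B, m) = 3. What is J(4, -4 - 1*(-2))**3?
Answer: 27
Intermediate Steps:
J(4, -4 - 1*(-2))**3 = 3**3 = 27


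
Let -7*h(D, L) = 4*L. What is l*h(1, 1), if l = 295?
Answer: -1180/7 ≈ -168.57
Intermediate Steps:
h(D, L) = -4*L/7
l*h(1, 1) = 295*(-4/7*1) = 295*(-4/7) = -1180/7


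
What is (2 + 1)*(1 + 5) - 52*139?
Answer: -7210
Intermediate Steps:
(2 + 1)*(1 + 5) - 52*139 = 3*6 - 7228 = 18 - 7228 = -7210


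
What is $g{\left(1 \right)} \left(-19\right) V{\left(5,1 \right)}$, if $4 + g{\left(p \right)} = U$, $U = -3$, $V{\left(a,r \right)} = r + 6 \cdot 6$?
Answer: $4921$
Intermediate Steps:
$V{\left(a,r \right)} = 36 + r$ ($V{\left(a,r \right)} = r + 36 = 36 + r$)
$g{\left(p \right)} = -7$ ($g{\left(p \right)} = -4 - 3 = -7$)
$g{\left(1 \right)} \left(-19\right) V{\left(5,1 \right)} = \left(-7\right) \left(-19\right) \left(36 + 1\right) = 133 \cdot 37 = 4921$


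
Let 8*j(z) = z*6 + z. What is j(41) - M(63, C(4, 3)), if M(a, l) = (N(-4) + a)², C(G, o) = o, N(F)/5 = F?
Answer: -14505/8 ≈ -1813.1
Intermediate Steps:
N(F) = 5*F
j(z) = 7*z/8 (j(z) = (z*6 + z)/8 = (6*z + z)/8 = (7*z)/8 = 7*z/8)
M(a, l) = (-20 + a)² (M(a, l) = (5*(-4) + a)² = (-20 + a)²)
j(41) - M(63, C(4, 3)) = (7/8)*41 - (-20 + 63)² = 287/8 - 1*43² = 287/8 - 1*1849 = 287/8 - 1849 = -14505/8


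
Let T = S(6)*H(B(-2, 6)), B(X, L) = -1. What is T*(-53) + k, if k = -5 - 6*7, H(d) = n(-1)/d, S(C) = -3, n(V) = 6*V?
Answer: 907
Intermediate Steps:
H(d) = -6/d (H(d) = (6*(-1))/d = -6/d)
k = -47 (k = -5 - 42 = -47)
T = -18 (T = -(-18)/(-1) = -(-18)*(-1) = -3*6 = -18)
T*(-53) + k = -18*(-53) - 47 = 954 - 47 = 907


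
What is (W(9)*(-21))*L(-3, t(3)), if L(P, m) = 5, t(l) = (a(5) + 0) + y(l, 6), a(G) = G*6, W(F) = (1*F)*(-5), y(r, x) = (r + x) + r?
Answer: 4725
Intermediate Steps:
y(r, x) = x + 2*r
W(F) = -5*F (W(F) = F*(-5) = -5*F)
a(G) = 6*G
t(l) = 36 + 2*l (t(l) = (6*5 + 0) + (6 + 2*l) = (30 + 0) + (6 + 2*l) = 30 + (6 + 2*l) = 36 + 2*l)
(W(9)*(-21))*L(-3, t(3)) = (-5*9*(-21))*5 = -45*(-21)*5 = 945*5 = 4725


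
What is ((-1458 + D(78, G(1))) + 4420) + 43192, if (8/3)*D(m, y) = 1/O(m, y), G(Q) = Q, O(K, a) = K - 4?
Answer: 27323171/592 ≈ 46154.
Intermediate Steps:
O(K, a) = -4 + K
D(m, y) = 3/(8*(-4 + m))
((-1458 + D(78, G(1))) + 4420) + 43192 = ((-1458 + 3/(8*(-4 + 78))) + 4420) + 43192 = ((-1458 + (3/8)/74) + 4420) + 43192 = ((-1458 + (3/8)*(1/74)) + 4420) + 43192 = ((-1458 + 3/592) + 4420) + 43192 = (-863133/592 + 4420) + 43192 = 1753507/592 + 43192 = 27323171/592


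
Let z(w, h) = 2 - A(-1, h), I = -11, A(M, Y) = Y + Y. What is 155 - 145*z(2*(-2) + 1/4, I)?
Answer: -3325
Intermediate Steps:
A(M, Y) = 2*Y
z(w, h) = 2 - 2*h
155 - 145*z(2*(-2) + 1/4, I) = 155 - 145*(2 - 2*(-11)) = 155 - 145*(2 + 22) = 155 - 145*24 = 155 - 3480 = -3325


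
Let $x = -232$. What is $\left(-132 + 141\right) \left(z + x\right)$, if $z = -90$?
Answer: $-2898$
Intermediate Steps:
$\left(-132 + 141\right) \left(z + x\right) = \left(-132 + 141\right) \left(-90 - 232\right) = 9 \left(-322\right) = -2898$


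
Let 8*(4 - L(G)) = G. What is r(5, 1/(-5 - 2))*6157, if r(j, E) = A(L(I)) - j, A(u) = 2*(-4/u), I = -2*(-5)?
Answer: -535659/11 ≈ -48696.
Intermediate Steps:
I = 10
L(G) = 4 - G/8
A(u) = -8/u
r(j, E) = -32/11 - j (r(j, E) = -8/(4 - ⅛*10) - j = -8/(4 - 5/4) - j = -8/11/4 - j = -8*4/11 - j = -32/11 - j)
r(5, 1/(-5 - 2))*6157 = (-32/11 - 1*5)*6157 = (-32/11 - 5)*6157 = -87/11*6157 = -535659/11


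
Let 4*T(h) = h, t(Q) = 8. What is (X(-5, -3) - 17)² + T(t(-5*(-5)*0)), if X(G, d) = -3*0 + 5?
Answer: 146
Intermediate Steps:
X(G, d) = 5 (X(G, d) = 0 + 5 = 5)
T(h) = h/4
(X(-5, -3) - 17)² + T(t(-5*(-5)*0)) = (5 - 17)² + (¼)*8 = (-12)² + 2 = 144 + 2 = 146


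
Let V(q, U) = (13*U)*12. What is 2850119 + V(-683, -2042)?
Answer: 2531567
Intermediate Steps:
V(q, U) = 156*U
2850119 + V(-683, -2042) = 2850119 + 156*(-2042) = 2850119 - 318552 = 2531567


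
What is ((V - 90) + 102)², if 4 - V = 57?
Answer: 1681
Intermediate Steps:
V = -53 (V = 4 - 1*57 = 4 - 57 = -53)
((V - 90) + 102)² = ((-53 - 90) + 102)² = (-143 + 102)² = (-41)² = 1681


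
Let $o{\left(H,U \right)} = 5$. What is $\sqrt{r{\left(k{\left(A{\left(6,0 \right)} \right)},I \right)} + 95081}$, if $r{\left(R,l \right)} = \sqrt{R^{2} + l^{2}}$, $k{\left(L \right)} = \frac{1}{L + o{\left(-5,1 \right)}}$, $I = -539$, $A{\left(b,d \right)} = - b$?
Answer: $\sqrt{95081 + \sqrt{290522}} \approx 309.22$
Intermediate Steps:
$k{\left(L \right)} = \frac{1}{5 + L}$ ($k{\left(L \right)} = \frac{1}{L + 5} = \frac{1}{5 + L}$)
$\sqrt{r{\left(k{\left(A{\left(6,0 \right)} \right)},I \right)} + 95081} = \sqrt{\sqrt{\left(\frac{1}{5 - 6}\right)^{2} + \left(-539\right)^{2}} + 95081} = \sqrt{\sqrt{\left(\frac{1}{5 - 6}\right)^{2} + 290521} + 95081} = \sqrt{\sqrt{\left(\frac{1}{-1}\right)^{2} + 290521} + 95081} = \sqrt{\sqrt{\left(-1\right)^{2} + 290521} + 95081} = \sqrt{\sqrt{1 + 290521} + 95081} = \sqrt{\sqrt{290522} + 95081} = \sqrt{95081 + \sqrt{290522}}$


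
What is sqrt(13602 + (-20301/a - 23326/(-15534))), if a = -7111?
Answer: 67*sqrt(1027348279364758)/18410379 ≈ 116.65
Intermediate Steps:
sqrt(13602 + (-20301/a - 23326/(-15534))) = sqrt(13602 + (-20301/(-7111) - 23326/(-15534))) = sqrt(13602 + (-20301*(-1/7111) - 23326*(-1/15534))) = sqrt(13602 + (20301/7111 + 11663/7767)) = sqrt(13602 + 240613460/55231137) = sqrt(751494538934/55231137) = 67*sqrt(1027348279364758)/18410379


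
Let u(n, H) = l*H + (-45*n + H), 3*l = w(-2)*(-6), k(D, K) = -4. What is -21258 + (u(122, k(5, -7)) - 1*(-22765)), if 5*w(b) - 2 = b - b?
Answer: -19919/5 ≈ -3983.8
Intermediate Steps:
w(b) = ⅖ (w(b) = ⅖ + (b - b)/5 = ⅖ + (⅕)*0 = ⅖ + 0 = ⅖)
l = -⅘ (l = ((⅖)*(-6))/3 = (⅓)*(-12/5) = -⅘ ≈ -0.80000)
u(n, H) = -45*n + H/5 (u(n, H) = -4*H/5 + (-45*n + H) = -4*H/5 + (H - 45*n) = -45*n + H/5)
-21258 + (u(122, k(5, -7)) - 1*(-22765)) = -21258 + ((-45*122 + (⅕)*(-4)) - 1*(-22765)) = -21258 + ((-5490 - ⅘) + 22765) = -21258 + (-27454/5 + 22765) = -21258 + 86371/5 = -19919/5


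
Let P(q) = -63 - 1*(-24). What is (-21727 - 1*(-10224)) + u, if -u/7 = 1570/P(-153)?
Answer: -437627/39 ≈ -11221.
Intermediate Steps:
P(q) = -39 (P(q) = -63 + 24 = -39)
u = 10990/39 (u = -10990/(-39) = -10990*(-1)/39 = -7*(-1570/39) = 10990/39 ≈ 281.79)
(-21727 - 1*(-10224)) + u = (-21727 - 1*(-10224)) + 10990/39 = (-21727 + 10224) + 10990/39 = -11503 + 10990/39 = -437627/39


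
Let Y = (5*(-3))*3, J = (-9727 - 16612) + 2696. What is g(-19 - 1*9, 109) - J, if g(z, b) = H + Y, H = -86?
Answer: 23512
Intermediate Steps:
J = -23643 (J = -26339 + 2696 = -23643)
Y = -45 (Y = -15*3 = -45)
g(z, b) = -131 (g(z, b) = -86 - 45 = -131)
g(-19 - 1*9, 109) - J = -131 - 1*(-23643) = -131 + 23643 = 23512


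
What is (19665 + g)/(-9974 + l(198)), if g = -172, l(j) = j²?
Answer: 19493/29230 ≈ 0.66688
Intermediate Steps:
(19665 + g)/(-9974 + l(198)) = (19665 - 172)/(-9974 + 198²) = 19493/(-9974 + 39204) = 19493/29230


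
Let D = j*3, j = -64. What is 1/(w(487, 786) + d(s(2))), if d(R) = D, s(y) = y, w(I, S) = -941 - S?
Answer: -1/1919 ≈ -0.00052110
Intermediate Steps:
D = -192 (D = -64*3 = -192)
d(R) = -192
1/(w(487, 786) + d(s(2))) = 1/((-941 - 1*786) - 192) = 1/((-941 - 786) - 192) = 1/(-1727 - 192) = 1/(-1919) = -1/1919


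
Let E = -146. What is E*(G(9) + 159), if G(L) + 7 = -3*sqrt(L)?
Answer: -20878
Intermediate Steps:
G(L) = -7 - 3*sqrt(L)
E*(G(9) + 159) = -146*((-7 - 3*sqrt(9)) + 159) = -146*((-7 - 3*3) + 159) = -146*((-7 - 9) + 159) = -146*(-16 + 159) = -146*143 = -20878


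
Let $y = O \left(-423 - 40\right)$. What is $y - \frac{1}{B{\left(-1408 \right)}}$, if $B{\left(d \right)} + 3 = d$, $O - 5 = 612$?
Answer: $- \frac{403081780}{1411} \approx -2.8567 \cdot 10^{5}$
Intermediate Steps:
$O = 617$ ($O = 5 + 612 = 617$)
$B{\left(d \right)} = -3 + d$
$y = -285671$ ($y = 617 \left(-423 - 40\right) = 617 \left(-463\right) = -285671$)
$y - \frac{1}{B{\left(-1408 \right)}} = -285671 - \frac{1}{-3 - 1408} = -285671 - \frac{1}{-1411} = -285671 - - \frac{1}{1411} = -285671 + \frac{1}{1411} = - \frac{403081780}{1411}$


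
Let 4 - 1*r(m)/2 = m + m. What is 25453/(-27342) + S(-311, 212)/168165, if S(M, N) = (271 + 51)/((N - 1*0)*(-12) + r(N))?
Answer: -402348796589/432208938420 ≈ -0.93091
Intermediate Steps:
r(m) = 8 - 4*m (r(m) = 8 - 2*(m + m) = 8 - 4*m)
S(M, N) = 322/(8 - 16*N) (S(M, N) = (271 + 51)/((N - 1*0)*(-12) + (8 - 4*N)) = 322/((N + 0)*(-12) + (8 - 4*N)) = 322/(N*(-12) + (8 - 4*N)) = 322/(-12*N + (8 - 4*N)) = 322/(8 - 16*N))
25453/(-27342) + S(-311, 212)/168165 = 25453/(-27342) - 161/(-4 + 8*212)/168165 = 25453*(-1/27342) - 161/(-4 + 1696)*(1/168165) = -25453/27342 - 161/1692*(1/168165) = -25453/27342 - 161*1/1692*(1/168165) = -25453/27342 - 161/1692*1/168165 = -25453/27342 - 161/284535180 = -402348796589/432208938420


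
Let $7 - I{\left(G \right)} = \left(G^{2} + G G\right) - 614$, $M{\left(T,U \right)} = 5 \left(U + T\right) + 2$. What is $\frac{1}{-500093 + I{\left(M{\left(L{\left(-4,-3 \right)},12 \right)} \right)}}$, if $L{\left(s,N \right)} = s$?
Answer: $- \frac{1}{503000} \approx -1.9881 \cdot 10^{-6}$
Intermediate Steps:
$M{\left(T,U \right)} = 2 + 5 T + 5 U$ ($M{\left(T,U \right)} = 5 \left(T + U\right) + 2 = \left(5 T + 5 U\right) + 2 = 2 + 5 T + 5 U$)
$I{\left(G \right)} = 621 - 2 G^{2}$ ($I{\left(G \right)} = 7 - \left(\left(G^{2} + G G\right) - 614\right) = 7 - \left(\left(G^{2} + G^{2}\right) - 614\right) = 7 - \left(2 G^{2} - 614\right) = 7 - \left(-614 + 2 G^{2}\right) = 621 - 2 G^{2}$)
$\frac{1}{-500093 + I{\left(M{\left(L{\left(-4,-3 \right)},12 \right)} \right)}} = \frac{1}{-500093 + \left(621 - 2 \left(2 + 5 \left(-4\right) + 5 \cdot 12\right)^{2}\right)} = \frac{1}{-500093 + \left(621 - 2 \left(2 - 20 + 60\right)^{2}\right)} = \frac{1}{-500093 + \left(621 - 2 \cdot 42^{2}\right)} = \frac{1}{-500093 + \left(621 - 3528\right)} = \frac{1}{-500093 - 2907} = \frac{1}{-503000} = - \frac{1}{503000}$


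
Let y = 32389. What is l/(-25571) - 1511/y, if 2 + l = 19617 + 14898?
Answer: -165211334/118317017 ≈ -1.3963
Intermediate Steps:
l = 34513 (l = -2 + (19617 + 14898) = -2 + 34515 = 34513)
l/(-25571) - 1511/y = 34513/(-25571) - 1511/32389 = 34513*(-1/25571) - 1511*1/32389 = -34513/25571 - 1511/32389 = -165211334/118317017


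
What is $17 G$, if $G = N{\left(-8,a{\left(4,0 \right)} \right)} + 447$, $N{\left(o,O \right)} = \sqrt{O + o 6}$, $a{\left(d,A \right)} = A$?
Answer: $7599 + 68 i \sqrt{3} \approx 7599.0 + 117.78 i$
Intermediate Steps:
$N{\left(o,O \right)} = \sqrt{O + 6 o}$
$G = 447 + 4 i \sqrt{3}$ ($G = \sqrt{0 + 6 \left(-8\right)} + 447 = \sqrt{0 - 48} + 447 = \sqrt{-48} + 447 = 4 i \sqrt{3} + 447 = 447 + 4 i \sqrt{3} \approx 447.0 + 6.9282 i$)
$17 G = 17 \left(447 + 4 i \sqrt{3}\right) = 7599 + 68 i \sqrt{3}$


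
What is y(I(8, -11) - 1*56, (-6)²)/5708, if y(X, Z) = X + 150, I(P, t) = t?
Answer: 83/5708 ≈ 0.014541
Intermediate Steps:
y(X, Z) = 150 + X
y(I(8, -11) - 1*56, (-6)²)/5708 = (150 + (-11 - 1*56))/5708 = (150 + (-11 - 56))*(1/5708) = (150 - 67)*(1/5708) = 83*(1/5708) = 83/5708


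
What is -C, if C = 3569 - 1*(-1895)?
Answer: -5464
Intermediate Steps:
C = 5464 (C = 3569 + 1895 = 5464)
-C = -1*5464 = -5464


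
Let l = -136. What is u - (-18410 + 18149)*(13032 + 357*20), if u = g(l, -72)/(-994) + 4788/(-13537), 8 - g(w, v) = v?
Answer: 35421606051872/6727889 ≈ 5.2649e+6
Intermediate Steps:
g(w, v) = 8 - v
u = -2921116/6727889 (u = (8 - 1*(-72))/(-994) + 4788/(-13537) = (8 + 72)*(-1/994) + 4788*(-1/13537) = 80*(-1/994) - 4788/13537 = -40/497 - 4788/13537 = -2921116/6727889 ≈ -0.43418)
u - (-18410 + 18149)*(13032 + 357*20) = -2921116/6727889 - (-18410 + 18149)*(13032 + 357*20) = -2921116/6727889 - (-261)*(13032 + 7140) = -2921116/6727889 - (-261)*20172 = -2921116/6727889 - 1*(-5264892) = -2921116/6727889 + 5264892 = 35421606051872/6727889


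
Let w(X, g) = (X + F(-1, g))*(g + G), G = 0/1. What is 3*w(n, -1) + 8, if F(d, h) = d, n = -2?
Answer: 17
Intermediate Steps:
G = 0 (G = 0*1 = 0)
w(X, g) = g*(-1 + X) (w(X, g) = (X - 1)*(g + 0) = (-1 + X)*g = g*(-1 + X))
3*w(n, -1) + 8 = 3*(-(-1 - 2)) + 8 = 3*(-1*(-3)) + 8 = 3*3 + 8 = 9 + 8 = 17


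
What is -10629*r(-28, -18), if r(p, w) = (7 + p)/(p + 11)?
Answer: -223209/17 ≈ -13130.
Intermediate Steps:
r(p, w) = (7 + p)/(11 + p)
-10629*r(-28, -18) = -10629*(7 - 28)/(11 - 28) = -10629*(-21)/(-17) = -(-10629)*(-21)/17 = -10629*21/17 = -223209/17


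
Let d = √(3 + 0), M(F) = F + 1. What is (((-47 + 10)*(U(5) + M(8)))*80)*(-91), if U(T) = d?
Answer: 2424240 + 269360*√3 ≈ 2.8908e+6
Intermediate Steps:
M(F) = 1 + F
d = √3 ≈ 1.7320
U(T) = √3
(((-47 + 10)*(U(5) + M(8)))*80)*(-91) = (((-47 + 10)*(√3 + (1 + 8)))*80)*(-91) = (-37*(√3 + 9)*80)*(-91) = (-37*(9 + √3)*80)*(-91) = ((-333 - 37*√3)*80)*(-91) = (-26640 - 2960*√3)*(-91) = 2424240 + 269360*√3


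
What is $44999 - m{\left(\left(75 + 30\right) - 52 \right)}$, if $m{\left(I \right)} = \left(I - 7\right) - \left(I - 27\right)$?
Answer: $44979$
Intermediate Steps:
$m{\left(I \right)} = 20$ ($m{\left(I \right)} = \left(-7 + I\right) - \left(-27 + I\right) = 20$)
$44999 - m{\left(\left(75 + 30\right) - 52 \right)} = 44999 - 20 = 44979$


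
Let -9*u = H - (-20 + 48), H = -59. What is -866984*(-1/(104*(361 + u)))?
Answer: 325119/14456 ≈ 22.490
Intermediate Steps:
u = 29/3 (u = -(-59 - (-20 + 48))/9 = -(-59 - 1*28)/9 = -(-59 - 28)/9 = -⅑*(-87) = 29/3 ≈ 9.6667)
-866984*(-1/(104*(361 + u))) = -866984*(-1/(104*(361 + 29/3))) = -866984/((-104*1112/3)) = -866984/(-115648/3) = -866984*(-3/115648) = 325119/14456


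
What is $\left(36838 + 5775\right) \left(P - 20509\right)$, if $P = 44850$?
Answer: $1037243033$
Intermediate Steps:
$\left(36838 + 5775\right) \left(P - 20509\right) = \left(36838 + 5775\right) \left(44850 - 20509\right) = 42613 \cdot 24341 = 1037243033$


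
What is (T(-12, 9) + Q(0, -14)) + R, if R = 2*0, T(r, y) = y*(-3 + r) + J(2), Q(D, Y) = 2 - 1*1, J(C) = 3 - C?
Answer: -133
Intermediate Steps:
Q(D, Y) = 1 (Q(D, Y) = 2 - 1 = 1)
T(r, y) = 1 + y*(-3 + r) (T(r, y) = y*(-3 + r) + (3 - 1*2) = y*(-3 + r) + (3 - 2) = y*(-3 + r) + 1 = 1 + y*(-3 + r))
R = 0
(T(-12, 9) + Q(0, -14)) + R = ((1 - 3*9 - 12*9) + 1) + 0 = ((1 - 27 - 108) + 1) + 0 = (-134 + 1) + 0 = -133 + 0 = -133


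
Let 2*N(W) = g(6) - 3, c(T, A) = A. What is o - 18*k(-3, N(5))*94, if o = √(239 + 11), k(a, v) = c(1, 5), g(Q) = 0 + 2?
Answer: -8460 + 5*√10 ≈ -8444.2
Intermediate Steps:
g(Q) = 2
N(W) = -½ (N(W) = (2 - 3)/2 = (½)*(-1) = -½)
k(a, v) = 5
o = 5*√10 (o = √250 = 5*√10 ≈ 15.811)
o - 18*k(-3, N(5))*94 = 5*√10 - 18*5*94 = 5*√10 - 90*94 = 5*√10 - 8460 = -8460 + 5*√10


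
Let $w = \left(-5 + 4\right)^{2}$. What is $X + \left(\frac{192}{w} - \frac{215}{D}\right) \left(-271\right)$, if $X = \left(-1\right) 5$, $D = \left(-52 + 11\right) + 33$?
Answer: $- \frac{474561}{8} \approx -59320.0$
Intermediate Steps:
$w = 1$ ($w = \left(-1\right)^{2} = 1$)
$D = -8$ ($D = -41 + 33 = -8$)
$X = -5$
$X + \left(\frac{192}{w} - \frac{215}{D}\right) \left(-271\right) = -5 + \left(\frac{192}{1} - \frac{215}{-8}\right) \left(-271\right) = -5 + \left(192 \cdot 1 - - \frac{215}{8}\right) \left(-271\right) = -5 + \left(192 + \frac{215}{8}\right) \left(-271\right) = -5 + \frac{1751}{8} \left(-271\right) = -5 - \frac{474521}{8} = - \frac{474561}{8}$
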